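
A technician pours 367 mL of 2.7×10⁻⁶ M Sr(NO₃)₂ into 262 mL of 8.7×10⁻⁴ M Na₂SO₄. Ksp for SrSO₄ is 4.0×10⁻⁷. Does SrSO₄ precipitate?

Total volume after mixing = 367 + 262 = 629 mL.
[Sr²⁺] = (2.7×10⁻⁶)(367)/629 = 1.6×10⁻⁶ M
[SO₄²⁻] = (8.7×10⁻⁴)(262)/629 = 3.6×10⁻⁴ M
Q = [Sr²⁺][SO₄²⁻] = 5.7×10⁻¹⁰
Since Q (5.7×10⁻¹⁰) is less than Ksp (4.0×10⁻⁷), no SrSO₄ precipitates.

No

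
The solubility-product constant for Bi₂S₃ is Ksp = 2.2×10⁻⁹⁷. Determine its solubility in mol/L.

1.8×10⁻²⁰ M

Bi₂S₃(s) ⇌ 2 Bi³⁺(aq) + 3 S²⁻(aq)
For each mole of Bi₂S₃ that dissolves per liter, [Bi³⁺] = 2s and [S²⁻] = 3s; let s denote this solubility.
Ksp = [Bi³⁺]^2[S²⁻]^3 = (2s)^2 · (3s)^3 = 108s^5
108s^5 = 2.2×10⁻⁹⁷  ⇒  s^5 = 2.0×10⁻⁹⁹
s = (2.0×10⁻⁹⁹)^(1/5) = 1.8×10⁻²⁰ mol/L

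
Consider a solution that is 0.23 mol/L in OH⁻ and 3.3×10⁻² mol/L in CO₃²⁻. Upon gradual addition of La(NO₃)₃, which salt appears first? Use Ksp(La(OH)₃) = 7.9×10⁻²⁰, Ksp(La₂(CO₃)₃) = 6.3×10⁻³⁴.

La(OH)₃

Each salt precipitates once Q = Ksp for that salt.
For La(OH)₃: [La³⁺] = (Ksp/[OH⁻]^3) = 6.5×10⁻¹⁸ mol/L
For La₂(CO₃)₃: [La³⁺] = (Ksp/[CO₃²⁻]^3)^(1/2) = 4.2×10⁻¹⁵ mol/L
La(OH)₃ requires the lower [La³⁺], so it precipitates first.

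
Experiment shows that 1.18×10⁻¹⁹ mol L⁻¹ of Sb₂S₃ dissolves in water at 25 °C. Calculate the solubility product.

Ksp = 2.47×10⁻⁹³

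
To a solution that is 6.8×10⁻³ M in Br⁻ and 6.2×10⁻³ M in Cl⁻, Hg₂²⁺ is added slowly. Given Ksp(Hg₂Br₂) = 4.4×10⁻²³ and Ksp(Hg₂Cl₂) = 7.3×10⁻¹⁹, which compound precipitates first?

Precipitation of each salt begins when its ion product equals Ksp.
For Hg₂Br₂: [Hg₂²⁺] = (Ksp/[Br⁻]^2) = 9.5×10⁻¹⁹ M
For Hg₂Cl₂: [Hg₂²⁺] = (Ksp/[Cl⁻]^2) = 1.9×10⁻¹⁴ M
Hg₂Br₂ requires the lower [Hg₂²⁺], so it precipitates first.

Hg₂Br₂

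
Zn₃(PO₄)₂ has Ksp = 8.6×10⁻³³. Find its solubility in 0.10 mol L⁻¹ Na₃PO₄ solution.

Zn₃(PO₄)₂(s) ⇌ 3 Zn²⁺(aq) + 2 PO₄³⁻(aq)
PO₄³⁻ is already present at 0.10 mol L⁻¹. If s mol/L of Zn₃(PO₄)₂ dissolves, [Zn²⁺] = 3s while [PO₄³⁻] ≈ 0.10 mol L⁻¹.
Ksp = [Zn²⁺]^3[PO₄³⁻]^2 = (3s)^3(0.10)^2
(3s)^3 = 8.6×10⁻³³ / (0.10)^2 = 8.6×10⁻³¹
s = 3.2×10⁻¹¹ mol L⁻¹

3.2×10⁻¹¹ M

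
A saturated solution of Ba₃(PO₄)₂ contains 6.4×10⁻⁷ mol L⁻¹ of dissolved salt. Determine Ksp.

Ksp = 1.2×10⁻²⁹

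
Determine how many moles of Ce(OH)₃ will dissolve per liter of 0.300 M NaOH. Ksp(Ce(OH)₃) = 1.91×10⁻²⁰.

7.07×10⁻¹⁹ M

Ce(OH)₃(s) ⇌ Ce³⁺(aq) + 3 OH⁻(aq)
OH⁻ is already present at 0.300 M. If s mol/L of Ce(OH)₃ dissolves, [Ce³⁺] = s while [OH⁻] ≈ 0.300 M.
Ksp = [Ce³⁺][OH⁻]^3 = s(0.300)^3
s = 1.91×10⁻²⁰ / (0.300)^3 = 7.07×10⁻¹⁹
s = 7.07×10⁻¹⁹ M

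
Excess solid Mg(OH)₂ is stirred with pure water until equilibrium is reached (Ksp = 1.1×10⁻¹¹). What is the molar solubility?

1.4×10⁻⁴ M

Mg(OH)₂(s) ⇌ Mg²⁺(aq) + 2 OH⁻(aq)
With molar solubility s: [Mg²⁺] = s, [OH⁻] = 2s.
Ksp = [Mg²⁺][OH⁻]^2 = s · (2s)^2 = 4s^3
4s^3 = 1.1×10⁻¹¹  ⇒  s^3 = 2.8×10⁻¹²
Taking the 3rd root, s = 1.4×10⁻⁴ mol/L.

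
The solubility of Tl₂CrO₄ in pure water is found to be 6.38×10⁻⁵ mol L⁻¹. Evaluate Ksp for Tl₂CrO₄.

Ksp = 1.04×10⁻¹²

Tl₂CrO₄(s) ⇌ 2 Tl⁺(aq) + CrO₄²⁻(aq)
With molar solubility s: [Tl⁺] = 2s, [CrO₄²⁻] = s.
Ksp = [Tl⁺]^2[CrO₄²⁻] = (2s)^2 · s = 4s^3
Ksp = 4 × (6.38×10⁻⁵)^3 = 1.04×10⁻¹²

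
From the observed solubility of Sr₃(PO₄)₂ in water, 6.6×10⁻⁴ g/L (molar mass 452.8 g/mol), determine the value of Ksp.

Convert to molarity: s = 6.6×10⁻⁴ / 452.8 = 1.458×10⁻⁶ mol/L
Sr₃(PO₄)₂(s) ⇌ 3 Sr²⁺(aq) + 2 PO₄³⁻(aq)
For each mole of Sr₃(PO₄)₂ that dissolves per liter, [Sr²⁺] = 3s and [PO₄³⁻] = 2s; let s denote this solubility.
Ksp = [Sr²⁺]^3[PO₄³⁻]^2 = (3s)^3 · (2s)^2 = 108s^5
Ksp = 108 × (1.458×10⁻⁶)^5 = 7.1×10⁻²⁸

Ksp = 7.1×10⁻²⁸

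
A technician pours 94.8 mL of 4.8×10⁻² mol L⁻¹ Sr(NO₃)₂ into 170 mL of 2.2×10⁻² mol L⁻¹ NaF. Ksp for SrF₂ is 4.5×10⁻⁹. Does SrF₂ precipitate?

Yes

After mixing, V = 94.8 mL + 170 mL = 264.8 mL.
[Sr²⁺] = (4.8×10⁻²)(94.8)/264.8 = 1.7×10⁻² mol L⁻¹
[F⁻] = (2.2×10⁻²)(170)/264.8 = 1.4×10⁻² mol L⁻¹
Q = [Sr²⁺][F⁻]^2 = 3.4×10⁻⁶
Since Q (3.4×10⁻⁶) exceeds Ksp (4.5×10⁻⁹), SrF₂ will precipitate.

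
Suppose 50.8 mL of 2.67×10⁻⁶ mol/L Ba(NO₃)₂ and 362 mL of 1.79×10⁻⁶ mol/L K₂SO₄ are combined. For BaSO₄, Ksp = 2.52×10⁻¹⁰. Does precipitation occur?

Total volume after mixing = 50.8 + 362 = 412.8 mL.
[Ba²⁺] = (2.67×10⁻⁶)(50.8)/412.8 = 3.29×10⁻⁷ mol/L
[SO₄²⁻] = (1.79×10⁻⁶)(362)/412.8 = 1.57×10⁻⁶ mol/L
Q = [Ba²⁺][SO₄²⁻] = 5.16×10⁻¹³
Q = 5.16×10⁻¹³ < Ksp = 2.52×10⁻¹⁰, so the solution is unsaturated and no precipitate forms.

No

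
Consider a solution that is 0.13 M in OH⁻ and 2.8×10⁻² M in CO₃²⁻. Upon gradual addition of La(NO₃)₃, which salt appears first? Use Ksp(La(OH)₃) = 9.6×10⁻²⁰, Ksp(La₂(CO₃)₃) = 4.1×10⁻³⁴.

La(OH)₃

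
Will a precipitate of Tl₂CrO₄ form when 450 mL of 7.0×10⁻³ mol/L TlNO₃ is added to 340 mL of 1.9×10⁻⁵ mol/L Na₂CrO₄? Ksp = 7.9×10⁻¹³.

Yes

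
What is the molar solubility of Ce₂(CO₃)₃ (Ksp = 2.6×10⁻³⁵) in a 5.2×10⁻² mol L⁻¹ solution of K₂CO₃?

Ce₂(CO₃)₃(s) ⇌ 2 Ce³⁺(aq) + 3 CO₃²⁻(aq)
With CO₃²⁻ already at 5.2×10⁻² mol L⁻¹ and s small, take [CO₃²⁻] ≈ 5.2×10⁻² mol L⁻¹ and [Ce³⁺] = 2s.
Ksp = [Ce³⁺]^2[CO₃²⁻]^3 = (2s)^2(5.2×10⁻²)^3
(2s)^2 = 2.6×10⁻³⁵ / (5.2×10⁻²)^3 = 1.8×10⁻³¹
s = 2.2×10⁻¹⁶ mol L⁻¹

2.2×10⁻¹⁶ M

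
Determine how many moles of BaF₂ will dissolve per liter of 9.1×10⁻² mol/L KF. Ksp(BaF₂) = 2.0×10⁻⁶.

2.4×10⁻⁴ M

BaF₂(s) ⇌ Ba²⁺(aq) + 2 F⁻(aq)
The solution already contains F⁻ at 9.1×10⁻² mol/L. Let s be the molar solubility of BaF₂.
[F⁻] ≈ 9.1×10⁻² mol/L (common ion dominates); [Ba²⁺] = s.
Ksp = [Ba²⁺][F⁻]^2 = s(9.1×10⁻²)^2
s = 2.0×10⁻⁶ / (9.1×10⁻²)^2 = 2.4×10⁻⁴
s = 2.4×10⁻⁴ mol/L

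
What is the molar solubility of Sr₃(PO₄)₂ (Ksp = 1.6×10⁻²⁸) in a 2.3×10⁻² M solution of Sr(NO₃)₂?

1.8×10⁻¹² M

Sr₃(PO₄)₂(s) ⇌ 3 Sr²⁺(aq) + 2 PO₄³⁻(aq)
Sr²⁺ is already present at 2.3×10⁻² M. If s mol/L of Sr₃(PO₄)₂ dissolves, [PO₄³⁻] = 2s while [Sr²⁺] ≈ 2.3×10⁻² M.
Ksp = [Sr²⁺]^3[PO₄³⁻]^2 = (2.3×10⁻²)^3(2s)^2
(2s)^2 = 1.6×10⁻²⁸ / (2.3×10⁻²)^3 = 1.3×10⁻²³
s = 1.8×10⁻¹² M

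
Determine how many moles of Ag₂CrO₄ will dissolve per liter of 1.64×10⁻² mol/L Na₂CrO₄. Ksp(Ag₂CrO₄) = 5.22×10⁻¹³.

Ag₂CrO₄(s) ⇌ 2 Ag⁺(aq) + CrO₄²⁻(aq)
With CrO₄²⁻ already at 1.64×10⁻² mol/L and s small, take [CrO₄²⁻] ≈ 1.64×10⁻² mol/L and [Ag⁺] = 2s.
Ksp = [Ag⁺]^2[CrO₄²⁻] = (2s)^2(1.64×10⁻²)
(2s)^2 = 5.22×10⁻¹³ / (1.64×10⁻²) = 3.18×10⁻¹¹
s = 2.82×10⁻⁶ mol/L

2.82×10⁻⁶ M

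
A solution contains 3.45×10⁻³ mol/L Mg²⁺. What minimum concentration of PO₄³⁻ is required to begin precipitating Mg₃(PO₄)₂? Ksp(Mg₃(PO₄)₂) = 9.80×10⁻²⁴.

The threshold for precipitation is Q = Ksp.
Mg₃(PO₄)₂(s) ⇌ 3 Mg²⁺(aq) + 2 PO₄³⁻(aq)
Ksp = [Mg²⁺]^3[PO₄³⁻]^2 = [PO₄³⁻]^2(3.45×10⁻³)^3
[PO₄³⁻]^2 = 9.80×10⁻²⁴ / (3.45×10⁻³)^3 = 2.39×10⁻¹⁶
[PO₄³⁻] = 1.54×10⁻⁸ mol/L

1.54×10⁻⁸ M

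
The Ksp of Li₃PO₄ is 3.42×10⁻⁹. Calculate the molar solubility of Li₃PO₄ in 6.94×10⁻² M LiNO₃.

1.02×10⁻⁵ M

Li₃PO₄(s) ⇌ 3 Li⁺(aq) + PO₄³⁻(aq)
Li⁺ is already present at 6.94×10⁻² M. If s mol/L of Li₃PO₄ dissolves, [PO₄³⁻] = s while [Li⁺] ≈ 6.94×10⁻² M.
Ksp = [Li⁺]^3[PO₄³⁻] = (6.94×10⁻²)^3s
s = 3.42×10⁻⁹ / (6.94×10⁻²)^3 = 1.02×10⁻⁵
s = 1.02×10⁻⁵ M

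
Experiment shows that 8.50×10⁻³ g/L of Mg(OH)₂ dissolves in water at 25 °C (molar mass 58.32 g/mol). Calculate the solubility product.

Ksp = 1.24×10⁻¹¹

Convert to molarity: s = 8.50×10⁻³ / 58.32 = 1.4575×10⁻⁴ mol/L
Mg(OH)₂(s) ⇌ Mg²⁺(aq) + 2 OH⁻(aq)
Let s be the molar solubility. Then [Mg²⁺] = s and [OH⁻] = 2s.
Ksp = [Mg²⁺][OH⁻]^2 = s · (2s)^2 = 4s^3
Ksp = 4 × (1.4575×10⁻⁴)^3 = 1.24×10⁻¹¹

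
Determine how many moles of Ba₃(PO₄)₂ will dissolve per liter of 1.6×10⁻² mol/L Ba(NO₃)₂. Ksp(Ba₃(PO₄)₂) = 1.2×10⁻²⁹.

Ba₃(PO₄)₂(s) ⇌ 3 Ba²⁺(aq) + 2 PO₄³⁻(aq)
With Ba²⁺ already at 1.6×10⁻² mol/L and s small, take [Ba²⁺] ≈ 1.6×10⁻² mol/L and [PO₄³⁻] = 2s.
Ksp = [Ba²⁺]^3[PO₄³⁻]^2 = (1.6×10⁻²)^3(2s)^2
(2s)^2 = 1.2×10⁻²⁹ / (1.6×10⁻²)^3 = 2.9×10⁻²⁴
s = 8.6×10⁻¹³ mol/L

8.6×10⁻¹³ M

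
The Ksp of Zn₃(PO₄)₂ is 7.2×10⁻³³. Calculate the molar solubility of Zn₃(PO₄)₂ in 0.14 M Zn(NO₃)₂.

8.1×10⁻¹⁶ M

Zn₃(PO₄)₂(s) ⇌ 3 Zn²⁺(aq) + 2 PO₄³⁻(aq)
The solution already contains Zn²⁺ at 0.14 M. Let s be the molar solubility of Zn₃(PO₄)₂.
[Zn²⁺] ≈ 0.14 M (common ion dominates); [PO₄³⁻] = 2s.
Ksp = [Zn²⁺]^3[PO₄³⁻]^2 = (0.14)^3(2s)^2
(2s)^2 = 7.2×10⁻³³ / (0.14)^3 = 2.6×10⁻³⁰
s = 8.1×10⁻¹⁶ M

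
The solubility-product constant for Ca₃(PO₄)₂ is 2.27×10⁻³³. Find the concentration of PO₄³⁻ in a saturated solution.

Ca₃(PO₄)₂(s) ⇌ 3 Ca²⁺(aq) + 2 PO₄³⁻(aq)
If s mol/L of Ca₃(PO₄)₂ dissolves, [Ca²⁺] = 3s and [PO₄³⁻] = 2s.
Ksp = [Ca²⁺]^3[PO₄³⁻]^2 = (3s)^3 · (2s)^2 = 108s^5 = 2.27×10⁻³³
s = 1.16×10⁻⁷ mol/L
[PO₄³⁻] = 2s = 2.32×10⁻⁷ mol/L

2.32×10⁻⁷ M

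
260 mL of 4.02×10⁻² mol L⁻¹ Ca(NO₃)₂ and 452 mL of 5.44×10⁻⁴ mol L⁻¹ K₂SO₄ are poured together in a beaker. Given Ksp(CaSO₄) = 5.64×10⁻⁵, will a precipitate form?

After mixing, V = 260 mL + 452 mL = 712 mL.
[Ca²⁺] = (4.02×10⁻²)(260)/712 = 1.47×10⁻² mol L⁻¹
[SO₄²⁻] = (5.44×10⁻⁴)(452)/712 = 3.45×10⁻⁴ mol L⁻¹
Q = [Ca²⁺][SO₄²⁻] = 5.07×10⁻⁶
Q < Ksp (5.07×10⁻⁶ vs 5.64×10⁻⁵); the solution remains unsaturated and no precipitate forms.

No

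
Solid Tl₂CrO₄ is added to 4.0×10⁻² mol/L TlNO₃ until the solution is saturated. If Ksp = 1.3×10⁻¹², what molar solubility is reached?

Tl₂CrO₄(s) ⇌ 2 Tl⁺(aq) + CrO₄²⁻(aq)
Tl⁺ is already present at 4.0×10⁻² mol/L. If s mol/L of Tl₂CrO₄ dissolves, [CrO₄²⁻] = s while [Tl⁺] ≈ 4.0×10⁻² mol/L.
Ksp = [Tl⁺]^2[CrO₄²⁻] = (4.0×10⁻²)^2s
s = 1.3×10⁻¹² / (4.0×10⁻²)^2 = 8.1×10⁻¹⁰
s = 8.1×10⁻¹⁰ mol/L

8.1×10⁻¹⁰ M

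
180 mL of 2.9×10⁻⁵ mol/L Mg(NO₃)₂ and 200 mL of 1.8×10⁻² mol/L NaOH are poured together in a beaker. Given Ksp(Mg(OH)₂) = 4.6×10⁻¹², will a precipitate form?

Yes

After mixing, V = 180 mL + 200 mL = 380 mL.
[Mg²⁺] = (2.9×10⁻⁵)(180)/380 = 1.4×10⁻⁵ mol/L
[OH⁻] = (1.8×10⁻²)(200)/380 = 9.5×10⁻³ mol/L
Q = [Mg²⁺][OH⁻]^2 = 1.2×10⁻⁹
Q = 1.2×10⁻⁹ > Ksp = 4.6×10⁻¹², so the solution is supersaturated and Mg(OH)₂ precipitates.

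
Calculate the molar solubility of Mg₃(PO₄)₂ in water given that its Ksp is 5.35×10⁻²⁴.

8.69×10⁻⁶ M

Mg₃(PO₄)₂(s) ⇌ 3 Mg²⁺(aq) + 2 PO₄³⁻(aq)
Let s be the molar solubility. Then [Mg²⁺] = 3s and [PO₄³⁻] = 2s.
Ksp = [Mg²⁺]^3[PO₄³⁻]^2 = (3s)^3 · (2s)^2 = 108s^5
108s^5 = 5.35×10⁻²⁴  ⇒  s^5 = 4.95×10⁻²⁶
Taking the 5th root, s = 8.69×10⁻⁶ mol/L.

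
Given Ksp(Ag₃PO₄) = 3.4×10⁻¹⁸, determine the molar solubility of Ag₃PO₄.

1.9×10⁻⁵ M

Ag₃PO₄(s) ⇌ 3 Ag⁺(aq) + PO₄³⁻(aq)
If s mol/L of Ag₃PO₄ dissolves, [Ag⁺] = 3s and [PO₄³⁻] = s.
Ksp = [Ag⁺]^3[PO₄³⁻] = (3s)^3 · s = 27s^4
27s^4 = 3.4×10⁻¹⁸  ⇒  s^4 = 1.3×10⁻¹⁹
s = 1.9×10⁻⁵ M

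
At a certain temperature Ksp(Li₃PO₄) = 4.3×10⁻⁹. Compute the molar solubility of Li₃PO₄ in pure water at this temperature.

3.6×10⁻³ M

Li₃PO₄(s) ⇌ 3 Li⁺(aq) + PO₄³⁻(aq)
Call the molar solubility s, so that [Li⁺] = 3s and [PO₄³⁻] = s.
Ksp = [Li⁺]^3[PO₄³⁻] = (3s)^3 · s = 27s^4
27s^4 = 4.3×10⁻⁹  ⇒  s^4 = 1.6×10⁻¹⁰
s = 3.6×10⁻³ mol L⁻¹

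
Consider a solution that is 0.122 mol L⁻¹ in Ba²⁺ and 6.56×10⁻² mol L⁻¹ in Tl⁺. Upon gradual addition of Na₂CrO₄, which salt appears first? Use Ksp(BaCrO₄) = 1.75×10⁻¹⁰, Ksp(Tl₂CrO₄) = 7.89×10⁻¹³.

Tl₂CrO₄

Precipitation begins when Q = Ksp.
For BaCrO₄: [CrO₄²⁻] = (Ksp/[Ba²⁺]) = 1.43×10⁻⁹ mol L⁻¹
For Tl₂CrO₄: [CrO₄²⁻] = (Ksp/[Tl⁺]^2) = 1.83×10⁻¹⁰ mol L⁻¹
The smaller threshold [CrO₄²⁻] is reached first, so Tl₂CrO₄ precipitates first.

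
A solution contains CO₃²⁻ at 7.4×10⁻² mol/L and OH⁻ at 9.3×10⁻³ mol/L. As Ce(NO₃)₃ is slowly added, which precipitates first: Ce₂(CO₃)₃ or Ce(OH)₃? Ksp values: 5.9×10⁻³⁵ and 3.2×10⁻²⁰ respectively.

Ce₂(CO₃)₃

The threshold for precipitation is Q = Ksp.
For Ce₂(CO₃)₃: [Ce³⁺] = (Ksp/[CO₃²⁻]^3)^(1/2) = 3.8×10⁻¹⁶ mol/L
For Ce(OH)₃: [Ce³⁺] = (Ksp/[OH⁻]^3) = 4.0×10⁻¹⁴ mol/L
Since Ce₂(CO₃)₃ needs less Ce³⁺ to reach saturation, it precipitates first.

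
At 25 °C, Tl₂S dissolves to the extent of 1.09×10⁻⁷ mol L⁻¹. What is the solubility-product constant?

Tl₂S(s) ⇌ 2 Tl⁺(aq) + S²⁻(aq)
For each mole of Tl₂S that dissolves per liter, [Tl⁺] = 2s and [S²⁻] = s; let s denote this solubility.
Ksp = [Tl⁺]^2[S²⁻] = (2s)^2 · s = 4s^3
Ksp = 4 × (1.09×10⁻⁷)^3 = 5.18×10⁻²¹

Ksp = 5.18×10⁻²¹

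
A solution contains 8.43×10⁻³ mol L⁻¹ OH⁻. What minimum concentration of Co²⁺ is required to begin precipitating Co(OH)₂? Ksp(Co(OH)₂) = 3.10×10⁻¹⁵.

A salt starts to precipitate once the ion product Q reaches its Ksp.
Co(OH)₂(s) ⇌ Co²⁺(aq) + 2 OH⁻(aq)
Ksp = [Co²⁺][OH⁻]^2 = [Co²⁺](8.43×10⁻³)^2
[Co²⁺] = 3.10×10⁻¹⁵ / (8.43×10⁻³)^2 = 4.36×10⁻¹¹
[Co²⁺] = 4.36×10⁻¹¹ mol L⁻¹

4.36×10⁻¹¹ M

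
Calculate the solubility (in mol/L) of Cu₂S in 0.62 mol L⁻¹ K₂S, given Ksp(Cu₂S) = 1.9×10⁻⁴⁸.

8.8×10⁻²⁵ M

Cu₂S(s) ⇌ 2 Cu⁺(aq) + S²⁻(aq)
S²⁻ is already present at 0.62 mol L⁻¹. If s mol/L of Cu₂S dissolves, [Cu⁺] = 2s while [S²⁻] ≈ 0.62 mol L⁻¹.
Ksp = [Cu⁺]^2[S²⁻] = (2s)^2(0.62)
(2s)^2 = 1.9×10⁻⁴⁸ / (0.62) = 3.1×10⁻⁴⁸
s = 8.8×10⁻²⁵ mol L⁻¹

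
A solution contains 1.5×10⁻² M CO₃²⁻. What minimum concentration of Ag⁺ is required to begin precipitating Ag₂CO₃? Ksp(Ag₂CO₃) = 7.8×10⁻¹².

2.3×10⁻⁵ M

A salt starts to precipitate once the ion product Q reaches its Ksp.
Ag₂CO₃(s) ⇌ 2 Ag⁺(aq) + CO₃²⁻(aq)
Ksp = [Ag⁺]^2[CO₃²⁻] = [Ag⁺]^2(1.5×10⁻²)
[Ag⁺]^2 = 7.8×10⁻¹² / (1.5×10⁻²) = 5.2×10⁻¹⁰
[Ag⁺] = 2.3×10⁻⁵ M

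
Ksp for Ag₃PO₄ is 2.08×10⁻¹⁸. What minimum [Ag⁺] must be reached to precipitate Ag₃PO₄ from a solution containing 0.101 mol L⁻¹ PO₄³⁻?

2.74×10⁻⁶ M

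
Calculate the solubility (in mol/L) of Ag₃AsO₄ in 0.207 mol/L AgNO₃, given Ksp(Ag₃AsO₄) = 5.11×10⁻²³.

5.76×10⁻²¹ M

Ag₃AsO₄(s) ⇌ 3 Ag⁺(aq) + AsO₄³⁻(aq)
With Ag⁺ already at 0.207 mol/L and s small, take [Ag⁺] ≈ 0.207 mol/L and [AsO₄³⁻] = s.
Ksp = [Ag⁺]^3[AsO₄³⁻] = (0.207)^3s
s = 5.11×10⁻²³ / (0.207)^3 = 5.76×10⁻²¹
s = 5.76×10⁻²¹ mol/L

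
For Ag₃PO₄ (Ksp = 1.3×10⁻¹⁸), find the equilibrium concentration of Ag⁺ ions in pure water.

Ag₃PO₄(s) ⇌ 3 Ag⁺(aq) + PO₄³⁻(aq)
For each mole of Ag₃PO₄ that dissolves per liter, [Ag⁺] = 3s and [PO₄³⁻] = s; let s denote this solubility.
Ksp = [Ag⁺]^3[PO₄³⁻] = (3s)^3 · s = 27s^4 = 1.3×10⁻¹⁸
s = 1.5×10⁻⁵ mol L⁻¹
[Ag⁺] = 3s = 4.4×10⁻⁵ mol L⁻¹

4.4×10⁻⁵ M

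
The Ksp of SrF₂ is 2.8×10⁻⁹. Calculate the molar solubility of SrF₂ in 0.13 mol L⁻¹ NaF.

SrF₂(s) ⇌ Sr²⁺(aq) + 2 F⁻(aq)
F⁻ is already present at 0.13 mol L⁻¹. If s mol/L of SrF₂ dissolves, [Sr²⁺] = s while [F⁻] ≈ 0.13 mol L⁻¹.
Ksp = [Sr²⁺][F⁻]^2 = s(0.13)^2
s = 2.8×10⁻⁹ / (0.13)^2 = 1.7×10⁻⁷
s = 1.7×10⁻⁷ mol L⁻¹

1.7×10⁻⁷ M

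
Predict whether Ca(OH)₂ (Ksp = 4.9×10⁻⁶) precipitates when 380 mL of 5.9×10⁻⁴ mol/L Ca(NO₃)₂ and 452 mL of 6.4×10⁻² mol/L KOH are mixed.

No

Total volume after mixing = 380 + 452 = 832 mL.
[Ca²⁺] = (5.9×10⁻⁴)(380)/832 = 2.7×10⁻⁴ mol/L
[OH⁻] = (6.4×10⁻²)(452)/832 = 3.5×10⁻² mol/L
Q = [Ca²⁺][OH⁻]^2 = 3.3×10⁻⁷
Since Q (3.3×10⁻⁷) is less than Ksp (4.9×10⁻⁶), no Ca(OH)₂ precipitates.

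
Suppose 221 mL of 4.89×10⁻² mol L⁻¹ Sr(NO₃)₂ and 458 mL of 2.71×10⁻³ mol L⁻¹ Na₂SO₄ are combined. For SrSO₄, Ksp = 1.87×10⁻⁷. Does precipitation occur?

Yes

Total volume after mixing = 221 + 458 = 679 mL.
[Sr²⁺] = (4.89×10⁻²)(221)/679 = 1.59×10⁻² mol L⁻¹
[SO₄²⁻] = (2.71×10⁻³)(458)/679 = 1.83×10⁻³ mol L⁻¹
Q = [Sr²⁺][SO₄²⁻] = 2.91×10⁻⁵
Since Q (2.91×10⁻⁵) exceeds Ksp (1.87×10⁻⁷), SrSO₄ will precipitate.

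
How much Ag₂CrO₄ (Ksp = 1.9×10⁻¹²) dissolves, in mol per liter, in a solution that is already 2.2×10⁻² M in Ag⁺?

3.9×10⁻⁹ M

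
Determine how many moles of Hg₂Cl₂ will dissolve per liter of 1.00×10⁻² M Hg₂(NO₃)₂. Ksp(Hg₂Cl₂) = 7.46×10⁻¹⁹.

4.32×10⁻⁹ M

Hg₂Cl₂(s) ⇌ Hg₂²⁺(aq) + 2 Cl⁻(aq)
With Hg₂²⁺ already at 1.00×10⁻² M and s small, take [Hg₂²⁺] ≈ 1.00×10⁻² M and [Cl⁻] = 2s.
Ksp = [Hg₂²⁺][Cl⁻]^2 = (1.00×10⁻²)(2s)^2
(2s)^2 = 7.46×10⁻¹⁹ / (1.00×10⁻²) = 7.46×10⁻¹⁷
s = 4.32×10⁻⁹ M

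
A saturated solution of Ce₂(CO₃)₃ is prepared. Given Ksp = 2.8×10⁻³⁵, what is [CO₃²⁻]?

1.4×10⁻⁷ M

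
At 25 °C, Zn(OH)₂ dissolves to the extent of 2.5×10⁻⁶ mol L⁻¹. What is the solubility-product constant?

Zn(OH)₂(s) ⇌ Zn²⁺(aq) + 2 OH⁻(aq)
For each mole of Zn(OH)₂ that dissolves per liter, [Zn²⁺] = s and [OH⁻] = 2s; let s denote this solubility.
Ksp = [Zn²⁺][OH⁻]^2 = s · (2s)^2 = 4s^3
Ksp = 4 × (2.5×10⁻⁶)^3 = 6.3×10⁻¹⁷

Ksp = 6.3×10⁻¹⁷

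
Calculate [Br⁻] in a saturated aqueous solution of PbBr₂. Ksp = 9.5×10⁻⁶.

PbBr₂(s) ⇌ Pb²⁺(aq) + 2 Br⁻(aq)
Call the molar solubility s, so that [Pb²⁺] = s and [Br⁻] = 2s.
Ksp = [Pb²⁺][Br⁻]^2 = s · (2s)^2 = 4s^3 = 9.5×10⁻⁶
s = 1.3×10⁻² mol/L
[Br⁻] = 2s = 2.7×10⁻² mol/L

2.7×10⁻² M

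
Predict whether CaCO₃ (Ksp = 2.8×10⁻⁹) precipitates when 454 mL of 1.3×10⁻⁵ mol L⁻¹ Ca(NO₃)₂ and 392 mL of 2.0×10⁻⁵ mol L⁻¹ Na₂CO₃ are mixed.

No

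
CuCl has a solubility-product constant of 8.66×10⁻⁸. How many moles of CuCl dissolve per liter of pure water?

2.94×10⁻⁴ M

CuCl(s) ⇌ Cu⁺(aq) + Cl⁻(aq)
If s mol/L of CuCl dissolves, [Cu⁺] = s and [Cl⁻] = s.
Ksp = [Cu⁺][Cl⁻] = s · s = s^2
s^2 = 8.66×10⁻⁸
s = (8.66×10⁻⁸)^(1/2) = 2.94×10⁻⁴ M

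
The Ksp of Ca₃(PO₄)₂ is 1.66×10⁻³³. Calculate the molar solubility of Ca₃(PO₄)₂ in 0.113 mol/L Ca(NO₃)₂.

5.36×10⁻¹⁶ M

Ca₃(PO₄)₂(s) ⇌ 3 Ca²⁺(aq) + 2 PO₄³⁻(aq)
Ca²⁺ is already present at 0.113 mol/L. If s mol/L of Ca₃(PO₄)₂ dissolves, [PO₄³⁻] = 2s while [Ca²⁺] ≈ 0.113 mol/L.
Ksp = [Ca²⁺]^3[PO₄³⁻]^2 = (0.113)^3(2s)^2
(2s)^2 = 1.66×10⁻³³ / (0.113)^3 = 1.15×10⁻³⁰
s = 5.36×10⁻¹⁶ mol/L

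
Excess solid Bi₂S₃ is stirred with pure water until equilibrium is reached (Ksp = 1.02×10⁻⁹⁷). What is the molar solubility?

1.57×10⁻²⁰ M

Bi₂S₃(s) ⇌ 2 Bi³⁺(aq) + 3 S²⁻(aq)
For each mole of Bi₂S₃ that dissolves per liter, [Bi³⁺] = 2s and [S²⁻] = 3s; let s denote this solubility.
Ksp = [Bi³⁺]^2[S²⁻]^3 = (2s)^2 · (3s)^3 = 108s^5
108s^5 = 1.02×10⁻⁹⁷  ⇒  s^5 = 9.44×10⁻¹⁰⁰
s = (9.44×10⁻¹⁰⁰)^(1/5) = 1.57×10⁻²⁰ mol/L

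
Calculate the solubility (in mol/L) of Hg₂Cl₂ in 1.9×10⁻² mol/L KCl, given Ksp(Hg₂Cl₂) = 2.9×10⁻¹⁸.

8.0×10⁻¹⁵ M

Hg₂Cl₂(s) ⇌ Hg₂²⁺(aq) + 2 Cl⁻(aq)
Cl⁻ is already present at 1.9×10⁻² mol/L. If s mol/L of Hg₂Cl₂ dissolves, [Hg₂²⁺] = s while [Cl⁻] ≈ 1.9×10⁻² mol/L.
Ksp = [Hg₂²⁺][Cl⁻]^2 = s(1.9×10⁻²)^2
s = 2.9×10⁻¹⁸ / (1.9×10⁻²)^2 = 8.0×10⁻¹⁵
s = 8.0×10⁻¹⁵ mol/L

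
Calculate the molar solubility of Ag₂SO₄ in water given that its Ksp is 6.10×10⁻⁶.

Ag₂SO₄(s) ⇌ 2 Ag⁺(aq) + SO₄²⁻(aq)
For each mole of Ag₂SO₄ that dissolves per liter, [Ag⁺] = 2s and [SO₄²⁻] = s; let s denote this solubility.
Ksp = [Ag⁺]^2[SO₄²⁻] = (2s)^2 · s = 4s^3
4s^3 = 6.10×10⁻⁶  ⇒  s^3 = 1.53×10⁻⁶
s = 1.15×10⁻² M

1.15×10⁻² M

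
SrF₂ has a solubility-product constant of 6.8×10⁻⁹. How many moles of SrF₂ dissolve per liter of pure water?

SrF₂(s) ⇌ Sr²⁺(aq) + 2 F⁻(aq)
If s mol/L of SrF₂ dissolves, [Sr²⁺] = s and [F⁻] = 2s.
Ksp = [Sr²⁺][F⁻]^2 = s · (2s)^2 = 4s^3
4s^3 = 6.8×10⁻⁹  ⇒  s^3 = 1.7×10⁻⁹
s = (1.7×10⁻⁹)^(1/3) = 1.2×10⁻³ mol L⁻¹

1.2×10⁻³ M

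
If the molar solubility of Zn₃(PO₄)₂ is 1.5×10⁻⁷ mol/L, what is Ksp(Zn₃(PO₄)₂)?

Zn₃(PO₄)₂(s) ⇌ 3 Zn²⁺(aq) + 2 PO₄³⁻(aq)
Call the molar solubility s, so that [Zn²⁺] = 3s and [PO₄³⁻] = 2s.
Ksp = [Zn²⁺]^3[PO₄³⁻]^2 = (3s)^3 · (2s)^2 = 108s^5
Ksp = 108 × (1.5×10⁻⁷)^5 = 8.2×10⁻³³

Ksp = 8.2×10⁻³³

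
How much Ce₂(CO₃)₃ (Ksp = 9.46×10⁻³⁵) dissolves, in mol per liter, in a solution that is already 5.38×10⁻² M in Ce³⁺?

Ce₂(CO₃)₃(s) ⇌ 2 Ce³⁺(aq) + 3 CO₃²⁻(aq)
With Ce³⁺ already at 5.38×10⁻² M and s small, take [Ce³⁺] ≈ 5.38×10⁻² M and [CO₃²⁻] = 3s.
Ksp = [Ce³⁺]^2[CO₃²⁻]^3 = (5.38×10⁻²)^2(3s)^3
(3s)^3 = 9.46×10⁻³⁵ / (5.38×10⁻²)^2 = 3.27×10⁻³²
s = 1.07×10⁻¹¹ M

1.07×10⁻¹¹ M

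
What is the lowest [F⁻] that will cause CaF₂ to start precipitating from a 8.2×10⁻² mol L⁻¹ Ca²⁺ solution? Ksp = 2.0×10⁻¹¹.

1.6×10⁻⁵ M

A salt starts to precipitate once the ion product Q reaches its Ksp.
CaF₂(s) ⇌ Ca²⁺(aq) + 2 F⁻(aq)
Ksp = [Ca²⁺][F⁻]^2 = [F⁻]^2(8.2×10⁻²)
[F⁻]^2 = 2.0×10⁻¹¹ / (8.2×10⁻²) = 2.4×10⁻¹⁰
[F⁻] = 1.6×10⁻⁵ mol L⁻¹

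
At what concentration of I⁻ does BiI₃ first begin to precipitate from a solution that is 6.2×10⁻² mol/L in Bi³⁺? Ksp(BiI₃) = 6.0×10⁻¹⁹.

2.1×10⁻⁶ M

Precipitation of each salt begins when its ion product equals Ksp.
BiI₃(s) ⇌ Bi³⁺(aq) + 3 I⁻(aq)
Ksp = [Bi³⁺][I⁻]^3 = [I⁻]^3(6.2×10⁻²)
[I⁻]^3 = 6.0×10⁻¹⁹ / (6.2×10⁻²) = 9.7×10⁻¹⁸
[I⁻] = 2.1×10⁻⁶ mol/L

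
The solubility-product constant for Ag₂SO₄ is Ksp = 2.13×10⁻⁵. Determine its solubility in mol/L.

1.75×10⁻² M

Ag₂SO₄(s) ⇌ 2 Ag⁺(aq) + SO₄²⁻(aq)
Call the molar solubility s, so that [Ag⁺] = 2s and [SO₄²⁻] = s.
Ksp = [Ag⁺]^2[SO₄²⁻] = (2s)^2 · s = 4s^3
4s^3 = 2.13×10⁻⁵  ⇒  s^3 = 5.33×10⁻⁶
s = (5.33×10⁻⁶)^(1/3) = 1.75×10⁻² M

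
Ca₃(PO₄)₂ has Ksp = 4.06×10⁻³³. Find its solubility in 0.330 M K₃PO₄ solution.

Ca₃(PO₄)₂(s) ⇌ 3 Ca²⁺(aq) + 2 PO₄³⁻(aq)
Let s be the solubility of Ca₃(PO₄)₂ here. The common ion gives [PO₄³⁻] ≈ 0.330 M, and [Ca²⁺] = 3s.
Ksp = [Ca²⁺]^3[PO₄³⁻]^2 = (3s)^3(0.330)^2
(3s)^3 = 4.06×10⁻³³ / (0.330)^2 = 3.73×10⁻³²
s = 1.11×10⁻¹¹ M

1.11×10⁻¹¹ M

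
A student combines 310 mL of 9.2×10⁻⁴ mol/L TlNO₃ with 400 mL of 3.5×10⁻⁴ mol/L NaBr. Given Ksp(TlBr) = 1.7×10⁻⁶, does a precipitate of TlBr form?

No

The combined volume is 710 mL.
[Tl⁺] = (9.2×10⁻⁴)(310)/710 = 4.0×10⁻⁴ mol/L
[Br⁻] = (3.5×10⁻⁴)(400)/710 = 2.0×10⁻⁴ mol/L
Q = [Tl⁺][Br⁻] = 7.9×10⁻⁸
Since Q (7.9×10⁻⁸) is less than Ksp (1.7×10⁻⁶), no TlBr precipitates.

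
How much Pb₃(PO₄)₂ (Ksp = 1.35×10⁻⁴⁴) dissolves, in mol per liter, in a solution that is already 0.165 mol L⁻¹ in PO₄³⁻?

2.64×10⁻¹⁵ M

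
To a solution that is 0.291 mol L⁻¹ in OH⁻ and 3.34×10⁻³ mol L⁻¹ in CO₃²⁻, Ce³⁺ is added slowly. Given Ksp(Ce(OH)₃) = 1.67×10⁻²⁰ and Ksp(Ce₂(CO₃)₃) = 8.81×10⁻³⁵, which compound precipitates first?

Precipitation begins when Q = Ksp.
For Ce(OH)₃: [Ce³⁺] = (Ksp/[OH⁻]^3) = 6.78×10⁻¹⁹ mol L⁻¹
For Ce₂(CO₃)₃: [Ce³⁺] = (Ksp/[CO₃²⁻]^3)^(1/2) = 4.86×10⁻¹⁴ mol L⁻¹
The smaller threshold [Ce³⁺] is reached first, so Ce(OH)₃ precipitates first.

Ce(OH)₃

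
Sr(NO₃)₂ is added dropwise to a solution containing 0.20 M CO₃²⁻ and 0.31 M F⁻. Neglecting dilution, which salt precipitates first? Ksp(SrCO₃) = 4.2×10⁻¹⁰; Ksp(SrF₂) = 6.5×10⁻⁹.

SrCO₃

The threshold for precipitation is Q = Ksp.
For SrCO₃: [Sr²⁺] = (Ksp/[CO₃²⁻]) = 2.1×10⁻⁹ M
For SrF₂: [Sr²⁺] = (Ksp/[F⁻]^2) = 6.8×10⁻⁸ M
Since SrCO₃ needs less Sr²⁺ to reach saturation, it precipitates first.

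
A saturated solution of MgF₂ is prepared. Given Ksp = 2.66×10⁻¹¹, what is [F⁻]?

MgF₂(s) ⇌ Mg²⁺(aq) + 2 F⁻(aq)
Let s be the molar solubility. Then [Mg²⁺] = s and [F⁻] = 2s.
Ksp = [Mg²⁺][F⁻]^2 = s · (2s)^2 = 4s^3 = 2.66×10⁻¹¹
s = 1.88×10⁻⁴ M
[F⁻] = 2s = 3.76×10⁻⁴ M

3.76×10⁻⁴ M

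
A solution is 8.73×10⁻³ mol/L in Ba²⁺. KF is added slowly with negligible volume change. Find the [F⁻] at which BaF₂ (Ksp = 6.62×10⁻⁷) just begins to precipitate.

8.71×10⁻³ M

A salt starts to precipitate once the ion product Q reaches its Ksp.
BaF₂(s) ⇌ Ba²⁺(aq) + 2 F⁻(aq)
Ksp = [Ba²⁺][F⁻]^2 = [F⁻]^2(8.73×10⁻³)
[F⁻]^2 = 6.62×10⁻⁷ / (8.73×10⁻³) = 7.58×10⁻⁵
[F⁻] = 8.71×10⁻³ mol/L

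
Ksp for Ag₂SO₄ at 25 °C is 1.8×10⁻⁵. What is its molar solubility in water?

1.7×10⁻² M

Ag₂SO₄(s) ⇌ 2 Ag⁺(aq) + SO₄²⁻(aq)
Call the molar solubility s, so that [Ag⁺] = 2s and [SO₄²⁻] = s.
Ksp = [Ag⁺]^2[SO₄²⁻] = (2s)^2 · s = 4s^3
4s^3 = 1.8×10⁻⁵  ⇒  s^3 = 4.5×10⁻⁶
s = 1.7×10⁻² mol L⁻¹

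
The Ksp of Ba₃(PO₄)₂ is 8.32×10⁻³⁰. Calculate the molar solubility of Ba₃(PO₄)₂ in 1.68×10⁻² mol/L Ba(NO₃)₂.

6.62×10⁻¹³ M

Ba₃(PO₄)₂(s) ⇌ 3 Ba²⁺(aq) + 2 PO₄³⁻(aq)
The solution already contains Ba²⁺ at 1.68×10⁻² mol/L. Let s be the molar solubility of Ba₃(PO₄)₂.
[Ba²⁺] ≈ 1.68×10⁻² mol/L (common ion dominates); [PO₄³⁻] = 2s.
Ksp = [Ba²⁺]^3[PO₄³⁻]^2 = (1.68×10⁻²)^3(2s)^2
(2s)^2 = 8.32×10⁻³⁰ / (1.68×10⁻²)^3 = 1.75×10⁻²⁴
s = 6.62×10⁻¹³ mol/L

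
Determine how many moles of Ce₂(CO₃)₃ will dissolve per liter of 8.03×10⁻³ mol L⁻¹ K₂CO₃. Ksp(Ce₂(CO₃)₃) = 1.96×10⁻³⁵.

Ce₂(CO₃)₃(s) ⇌ 2 Ce³⁺(aq) + 3 CO₃²⁻(aq)
With CO₃²⁻ already at 8.03×10⁻³ mol L⁻¹ and s small, take [CO₃²⁻] ≈ 8.03×10⁻³ mol L⁻¹ and [Ce³⁺] = 2s.
Ksp = [Ce³⁺]^2[CO₃²⁻]^3 = (2s)^2(8.03×10⁻³)^3
(2s)^2 = 1.96×10⁻³⁵ / (8.03×10⁻³)^3 = 3.79×10⁻²⁹
s = 3.08×10⁻¹⁵ mol L⁻¹

3.08×10⁻¹⁵ M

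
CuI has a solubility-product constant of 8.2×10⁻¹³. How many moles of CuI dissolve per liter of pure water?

9.1×10⁻⁷ M

CuI(s) ⇌ Cu⁺(aq) + I⁻(aq)
With molar solubility s: [Cu⁺] = s, [I⁻] = s.
Ksp = [Cu⁺][I⁻] = s · s = s^2
s^2 = 8.2×10⁻¹³
s = (8.2×10⁻¹³)^(1/2) = 9.1×10⁻⁷ mol L⁻¹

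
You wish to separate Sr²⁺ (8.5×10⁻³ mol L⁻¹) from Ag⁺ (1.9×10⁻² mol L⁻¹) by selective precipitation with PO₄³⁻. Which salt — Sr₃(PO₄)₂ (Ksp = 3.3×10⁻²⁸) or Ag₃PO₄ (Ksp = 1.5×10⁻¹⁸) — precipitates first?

Precipitation begins when Q = Ksp.
For Sr₃(PO₄)₂: [PO₄³⁻] = (Ksp/[Sr²⁺]^3)^(1/2) = 2.3×10⁻¹¹ mol L⁻¹
For Ag₃PO₄: [PO₄³⁻] = (Ksp/[Ag⁺]^3) = 2.2×10⁻¹³ mol L⁻¹
The smaller threshold [PO₄³⁻] is reached first, so Ag₃PO₄ precipitates first.

Ag₃PO₄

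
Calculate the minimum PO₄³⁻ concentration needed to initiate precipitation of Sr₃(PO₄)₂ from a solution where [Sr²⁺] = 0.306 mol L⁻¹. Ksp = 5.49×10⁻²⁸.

1.38×10⁻¹³ M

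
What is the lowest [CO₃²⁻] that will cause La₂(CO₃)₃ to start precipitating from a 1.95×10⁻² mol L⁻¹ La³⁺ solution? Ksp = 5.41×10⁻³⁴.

1.12×10⁻¹⁰ M

Precipitation of each salt begins when its ion product equals Ksp.
La₂(CO₃)₃(s) ⇌ 2 La³⁺(aq) + 3 CO₃²⁻(aq)
Ksp = [La³⁺]^2[CO₃²⁻]^3 = [CO₃²⁻]^3(1.95×10⁻²)^2
[CO₃²⁻]^3 = 5.41×10⁻³⁴ / (1.95×10⁻²)^2 = 1.42×10⁻³⁰
[CO₃²⁻] = 1.12×10⁻¹⁰ mol L⁻¹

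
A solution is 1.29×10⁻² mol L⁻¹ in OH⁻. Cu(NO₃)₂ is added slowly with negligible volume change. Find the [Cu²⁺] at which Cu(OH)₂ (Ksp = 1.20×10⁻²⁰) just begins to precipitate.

The threshold for precipitation is Q = Ksp.
Cu(OH)₂(s) ⇌ Cu²⁺(aq) + 2 OH⁻(aq)
Ksp = [Cu²⁺][OH⁻]^2 = [Cu²⁺](1.29×10⁻²)^2
[Cu²⁺] = 1.20×10⁻²⁰ / (1.29×10⁻²)^2 = 7.21×10⁻¹⁷
[Cu²⁺] = 7.21×10⁻¹⁷ mol L⁻¹

7.21×10⁻¹⁷ M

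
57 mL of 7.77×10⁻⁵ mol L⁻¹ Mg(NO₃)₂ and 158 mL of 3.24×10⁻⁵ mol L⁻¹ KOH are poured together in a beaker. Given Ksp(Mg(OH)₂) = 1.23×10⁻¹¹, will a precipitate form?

No

The combined volume is 215 mL.
[Mg²⁺] = (7.77×10⁻⁵)(57)/215 = 2.06×10⁻⁵ mol L⁻¹
[OH⁻] = (3.24×10⁻⁵)(158)/215 = 2.38×10⁻⁵ mol L⁻¹
Q = [Mg²⁺][OH⁻]^2 = 1.17×10⁻¹⁴
Since Q (1.17×10⁻¹⁴) is less than Ksp (1.23×10⁻¹¹), no Mg(OH)₂ precipitates.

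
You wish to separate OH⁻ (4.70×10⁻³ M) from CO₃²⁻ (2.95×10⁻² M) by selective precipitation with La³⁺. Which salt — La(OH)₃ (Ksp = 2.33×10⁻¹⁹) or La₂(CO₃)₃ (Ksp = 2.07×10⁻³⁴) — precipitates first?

A salt starts to precipitate once the ion product Q reaches its Ksp.
For La(OH)₃: [La³⁺] = (Ksp/[OH⁻]^3) = 2.24×10⁻¹² M
For La₂(CO₃)₃: [La³⁺] = (Ksp/[CO₃²⁻]^3)^(1/2) = 2.84×10⁻¹⁵ M
La₂(CO₃)₃ requires the lower [La³⁺], so it precipitates first.

La₂(CO₃)₃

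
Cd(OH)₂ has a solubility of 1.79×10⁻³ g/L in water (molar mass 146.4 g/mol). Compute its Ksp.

Ksp = 7.31×10⁻¹⁵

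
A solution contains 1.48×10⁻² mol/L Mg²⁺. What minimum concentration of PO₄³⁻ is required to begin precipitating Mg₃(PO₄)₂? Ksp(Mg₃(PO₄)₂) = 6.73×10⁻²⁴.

1.44×10⁻⁹ M

Precipitation of each salt begins when its ion product equals Ksp.
Mg₃(PO₄)₂(s) ⇌ 3 Mg²⁺(aq) + 2 PO₄³⁻(aq)
Ksp = [Mg²⁺]^3[PO₄³⁻]^2 = [PO₄³⁻]^2(1.48×10⁻²)^3
[PO₄³⁻]^2 = 6.73×10⁻²⁴ / (1.48×10⁻²)^3 = 2.08×10⁻¹⁸
[PO₄³⁻] = 1.44×10⁻⁹ mol/L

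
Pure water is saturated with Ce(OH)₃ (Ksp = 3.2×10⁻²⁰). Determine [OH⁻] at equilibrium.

Ce(OH)₃(s) ⇌ Ce³⁺(aq) + 3 OH⁻(aq)
With molar solubility s: [Ce³⁺] = s, [OH⁻] = 3s.
Ksp = [Ce³⁺][OH⁻]^3 = s · (3s)^3 = 27s^4 = 3.2×10⁻²⁰
s = 5.9×10⁻⁶ mol L⁻¹
[OH⁻] = 3s = 1.8×10⁻⁵ mol L⁻¹

1.8×10⁻⁵ M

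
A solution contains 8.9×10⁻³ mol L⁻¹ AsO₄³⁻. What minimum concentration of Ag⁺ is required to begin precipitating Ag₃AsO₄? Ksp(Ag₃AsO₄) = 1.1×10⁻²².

The threshold for precipitation is Q = Ksp.
Ag₃AsO₄(s) ⇌ 3 Ag⁺(aq) + AsO₄³⁻(aq)
Ksp = [Ag⁺]^3[AsO₄³⁻] = [Ag⁺]^3(8.9×10⁻³)
[Ag⁺]^3 = 1.1×10⁻²² / (8.9×10⁻³) = 1.2×10⁻²⁰
[Ag⁺] = 2.3×10⁻⁷ mol L⁻¹

2.3×10⁻⁷ M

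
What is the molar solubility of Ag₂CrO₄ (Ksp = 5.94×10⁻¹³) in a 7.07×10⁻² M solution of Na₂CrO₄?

1.45×10⁻⁶ M

Ag₂CrO₄(s) ⇌ 2 Ag⁺(aq) + CrO₄²⁻(aq)
The solution already contains CrO₄²⁻ at 7.07×10⁻² M. Let s be the molar solubility of Ag₂CrO₄.
[CrO₄²⁻] ≈ 7.07×10⁻² M (common ion dominates); [Ag⁺] = 2s.
Ksp = [Ag⁺]^2[CrO₄²⁻] = (2s)^2(7.07×10⁻²)
(2s)^2 = 5.94×10⁻¹³ / (7.07×10⁻²) = 8.40×10⁻¹²
s = 1.45×10⁻⁶ M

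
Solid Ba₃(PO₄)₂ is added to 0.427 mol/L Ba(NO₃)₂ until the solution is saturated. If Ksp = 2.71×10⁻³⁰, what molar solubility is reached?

Ba₃(PO₄)₂(s) ⇌ 3 Ba²⁺(aq) + 2 PO₄³⁻(aq)
With Ba²⁺ already at 0.427 mol/L and s small, take [Ba²⁺] ≈ 0.427 mol/L and [PO₄³⁻] = 2s.
Ksp = [Ba²⁺]^3[PO₄³⁻]^2 = (0.427)^3(2s)^2
(2s)^2 = 2.71×10⁻³⁰ / (0.427)^3 = 3.48×10⁻²⁹
s = 2.95×10⁻¹⁵ mol/L

2.95×10⁻¹⁵ M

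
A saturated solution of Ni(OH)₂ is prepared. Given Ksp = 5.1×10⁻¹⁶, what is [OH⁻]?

Ni(OH)₂(s) ⇌ Ni²⁺(aq) + 2 OH⁻(aq)
With molar solubility s: [Ni²⁺] = s, [OH⁻] = 2s.
Ksp = [Ni²⁺][OH⁻]^2 = s · (2s)^2 = 4s^3 = 5.1×10⁻¹⁶
s = 5.0×10⁻⁶ mol L⁻¹
[OH⁻] = 2s = 1.0×10⁻⁵ mol L⁻¹

1.0×10⁻⁵ M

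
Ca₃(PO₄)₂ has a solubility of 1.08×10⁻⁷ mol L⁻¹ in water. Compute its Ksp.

Ca₃(PO₄)₂(s) ⇌ 3 Ca²⁺(aq) + 2 PO₄³⁻(aq)
With molar solubility s: [Ca²⁺] = 3s, [PO₄³⁻] = 2s.
Ksp = [Ca²⁺]^3[PO₄³⁻]^2 = (3s)^3 · (2s)^2 = 108s^5
Ksp = 108 × (1.08×10⁻⁷)^5 = 1.59×10⁻³³

Ksp = 1.59×10⁻³³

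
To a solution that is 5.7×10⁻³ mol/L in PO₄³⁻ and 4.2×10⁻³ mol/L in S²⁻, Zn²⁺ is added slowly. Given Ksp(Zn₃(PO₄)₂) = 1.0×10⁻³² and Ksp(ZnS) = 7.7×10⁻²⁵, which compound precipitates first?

ZnS

Each salt precipitates once Q = Ksp for that salt.
For Zn₃(PO₄)₂: [Zn²⁺] = (Ksp/[PO₄³⁻]^2)^(1/3) = 6.8×10⁻¹⁰ mol/L
For ZnS: [Zn²⁺] = (Ksp/[S²⁻]) = 1.8×10⁻²² mol/L
Since ZnS needs less Zn²⁺ to reach saturation, it precipitates first.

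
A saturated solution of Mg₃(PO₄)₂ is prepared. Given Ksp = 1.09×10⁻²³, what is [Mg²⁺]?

3.01×10⁻⁵ M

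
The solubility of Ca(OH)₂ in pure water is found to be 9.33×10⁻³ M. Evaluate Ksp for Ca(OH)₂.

Ksp = 3.25×10⁻⁶

Ca(OH)₂(s) ⇌ Ca²⁺(aq) + 2 OH⁻(aq)
Let s be the molar solubility. Then [Ca²⁺] = s and [OH⁻] = 2s.
Ksp = [Ca²⁺][OH⁻]^2 = s · (2s)^2 = 4s^3
Ksp = 4 × (9.33×10⁻³)^3 = 3.25×10⁻⁶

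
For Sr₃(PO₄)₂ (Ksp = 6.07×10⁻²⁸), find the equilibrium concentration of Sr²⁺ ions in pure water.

Sr₃(PO₄)₂(s) ⇌ 3 Sr²⁺(aq) + 2 PO₄³⁻(aq)
With molar solubility s: [Sr²⁺] = 3s, [PO₄³⁻] = 2s.
Ksp = [Sr²⁺]^3[PO₄³⁻]^2 = (3s)^3 · (2s)^2 = 108s^5 = 6.07×10⁻²⁸
s = 1.41×10⁻⁶ mol L⁻¹
[Sr²⁺] = 3s = 4.24×10⁻⁶ mol L⁻¹

4.24×10⁻⁶ M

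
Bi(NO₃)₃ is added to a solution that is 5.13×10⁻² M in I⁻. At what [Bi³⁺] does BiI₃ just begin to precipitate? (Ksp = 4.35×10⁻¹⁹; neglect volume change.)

3.22×10⁻¹⁵ M

A salt starts to precipitate once the ion product Q reaches its Ksp.
BiI₃(s) ⇌ Bi³⁺(aq) + 3 I⁻(aq)
Ksp = [Bi³⁺][I⁻]^3 = [Bi³⁺](5.13×10⁻²)^3
[Bi³⁺] = 4.35×10⁻¹⁹ / (5.13×10⁻²)^3 = 3.22×10⁻¹⁵
[Bi³⁺] = 3.22×10⁻¹⁵ M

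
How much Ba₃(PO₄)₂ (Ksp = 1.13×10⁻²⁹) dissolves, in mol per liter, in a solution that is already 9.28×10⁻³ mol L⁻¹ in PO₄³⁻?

1.69×10⁻⁹ M

Ba₃(PO₄)₂(s) ⇌ 3 Ba²⁺(aq) + 2 PO₄³⁻(aq)
PO₄³⁻ is already present at 9.28×10⁻³ mol L⁻¹. If s mol/L of Ba₃(PO₄)₂ dissolves, [Ba²⁺] = 3s while [PO₄³⁻] ≈ 9.28×10⁻³ mol L⁻¹.
Ksp = [Ba²⁺]^3[PO₄³⁻]^2 = (3s)^3(9.28×10⁻³)^2
(3s)^3 = 1.13×10⁻²⁹ / (9.28×10⁻³)^2 = 1.31×10⁻²⁵
s = 1.69×10⁻⁹ mol L⁻¹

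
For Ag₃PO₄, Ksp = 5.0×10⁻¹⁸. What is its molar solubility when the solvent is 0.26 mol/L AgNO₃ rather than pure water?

Ag₃PO₄(s) ⇌ 3 Ag⁺(aq) + PO₄³⁻(aq)
With Ag⁺ already at 0.26 mol/L and s small, take [Ag⁺] ≈ 0.26 mol/L and [PO₄³⁻] = s.
Ksp = [Ag⁺]^3[PO₄³⁻] = (0.26)^3s
s = 5.0×10⁻¹⁸ / (0.26)^3 = 2.8×10⁻¹⁶
s = 2.8×10⁻¹⁶ mol/L

2.8×10⁻¹⁶ M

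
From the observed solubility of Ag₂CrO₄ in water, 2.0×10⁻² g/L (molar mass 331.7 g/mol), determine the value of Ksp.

Ksp = 8.8×10⁻¹³

Molar solubility s = (2.0×10⁻² g/L) / (331.7 g/mol) = 6.030×10⁻⁵ mol/L
Ag₂CrO₄(s) ⇌ 2 Ag⁺(aq) + CrO₄²⁻(aq)
Let s be the molar solubility. Then [Ag⁺] = 2s and [CrO₄²⁻] = s.
Ksp = [Ag⁺]^2[CrO₄²⁻] = (2s)^2 · s = 4s^3
Ksp = 4 × (6.030×10⁻⁵)^3 = 8.8×10⁻¹³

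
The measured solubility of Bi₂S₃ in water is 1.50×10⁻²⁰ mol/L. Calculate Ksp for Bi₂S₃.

Ksp = 8.20×10⁻⁹⁸

Bi₂S₃(s) ⇌ 2 Bi³⁺(aq) + 3 S²⁻(aq)
Call the molar solubility s, so that [Bi³⁺] = 2s and [S²⁻] = 3s.
Ksp = [Bi³⁺]^2[S²⁻]^3 = (2s)^2 · (3s)^3 = 108s^5
Ksp = 108 × (1.50×10⁻²⁰)^5 = 8.20×10⁻⁹⁸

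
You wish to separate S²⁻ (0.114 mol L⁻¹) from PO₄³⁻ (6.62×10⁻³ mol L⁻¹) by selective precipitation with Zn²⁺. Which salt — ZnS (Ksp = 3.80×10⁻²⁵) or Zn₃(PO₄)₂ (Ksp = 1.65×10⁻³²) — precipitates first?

ZnS

Precipitation begins when Q = Ksp.
For ZnS: [Zn²⁺] = (Ksp/[S²⁻]) = 3.33×10⁻²⁴ mol L⁻¹
For Zn₃(PO₄)₂: [Zn²⁺] = (Ksp/[PO₄³⁻]^2)^(1/3) = 7.22×10⁻¹⁰ mol L⁻¹
The smaller threshold [Zn²⁺] is reached first, so ZnS precipitates first.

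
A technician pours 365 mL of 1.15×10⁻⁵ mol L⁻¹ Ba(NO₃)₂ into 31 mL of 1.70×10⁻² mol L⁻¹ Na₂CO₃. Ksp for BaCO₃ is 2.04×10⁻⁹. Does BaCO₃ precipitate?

After mixing, V = 365 mL + 31 mL = 396 mL.
[Ba²⁺] = (1.15×10⁻⁵)(365)/396 = 1.06×10⁻⁵ mol L⁻¹
[CO₃²⁻] = (1.70×10⁻²)(31)/396 = 1.33×10⁻³ mol L⁻¹
Q = [Ba²⁺][CO₃²⁻] = 1.41×10⁻⁸
Since Q (1.41×10⁻⁸) exceeds Ksp (2.04×10⁻⁹), BaCO₃ will precipitate.

Yes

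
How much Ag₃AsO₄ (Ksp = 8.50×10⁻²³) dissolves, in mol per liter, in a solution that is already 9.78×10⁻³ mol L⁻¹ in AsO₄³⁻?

Ag₃AsO₄(s) ⇌ 3 Ag⁺(aq) + AsO₄³⁻(aq)
AsO₄³⁻ is already present at 9.78×10⁻³ mol L⁻¹. If s mol/L of Ag₃AsO₄ dissolves, [Ag⁺] = 3s while [AsO₄³⁻] ≈ 9.78×10⁻³ mol L⁻¹.
Ksp = [Ag⁺]^3[AsO₄³⁻] = (3s)^3(9.78×10⁻³)
(3s)^3 = 8.50×10⁻²³ / (9.78×10⁻³) = 8.69×10⁻²¹
s = 6.85×10⁻⁸ mol L⁻¹

6.85×10⁻⁸ M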